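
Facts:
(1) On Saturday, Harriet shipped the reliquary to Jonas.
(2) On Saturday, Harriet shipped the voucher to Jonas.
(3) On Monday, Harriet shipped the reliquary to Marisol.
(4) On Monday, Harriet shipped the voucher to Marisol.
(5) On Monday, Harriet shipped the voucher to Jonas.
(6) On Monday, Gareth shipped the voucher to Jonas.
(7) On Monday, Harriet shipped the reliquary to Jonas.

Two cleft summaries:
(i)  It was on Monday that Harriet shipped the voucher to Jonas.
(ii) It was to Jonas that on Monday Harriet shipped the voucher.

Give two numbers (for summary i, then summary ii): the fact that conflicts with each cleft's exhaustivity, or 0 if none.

2, 4

(i): focus "on Monday". Looking for Harriet as agent and the voucher as thing and Jonas as recipient with some other setting — fact (2) has on Saturday there. Refuted.
(ii): focus "Jonas". Looking for Harriet as agent and the voucher as thing and on Monday as setting with some other recipient — fact (4) has Marisol there. Refuted.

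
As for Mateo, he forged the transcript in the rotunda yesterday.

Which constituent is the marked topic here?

Mateo

The construction explicitly marks "Mateo" as what the sentence is about — the topic.
The remainder of the clause is the comment (what is said about the topic).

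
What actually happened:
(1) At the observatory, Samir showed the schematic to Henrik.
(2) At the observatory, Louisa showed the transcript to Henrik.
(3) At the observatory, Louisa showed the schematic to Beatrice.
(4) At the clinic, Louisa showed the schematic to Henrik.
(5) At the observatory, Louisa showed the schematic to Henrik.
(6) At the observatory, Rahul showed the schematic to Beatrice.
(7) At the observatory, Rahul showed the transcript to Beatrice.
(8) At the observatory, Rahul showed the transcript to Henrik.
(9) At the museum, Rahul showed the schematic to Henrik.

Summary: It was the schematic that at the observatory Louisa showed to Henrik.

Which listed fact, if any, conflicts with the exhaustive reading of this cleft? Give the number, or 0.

2

Focus of the cleft: "the schematic" (the thing). Presupposed background: same agent, recipient, setting (Louisa / Henrik / at the observatory).
The exhaustive reading says no other thing fits that background.
Fact (2) shares the background but with thing = the transcript; exhaustivity is violated.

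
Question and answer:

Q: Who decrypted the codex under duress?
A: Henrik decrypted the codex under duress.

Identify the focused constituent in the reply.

Henrik

The wh-word "who" asks about the subject (agent).
In the answer, "the codex" and "under duress" are given — repeated from the question.
The constituent filling the subject (agent) gap is "Henrik"; that is the focus and would carry nuclear stress.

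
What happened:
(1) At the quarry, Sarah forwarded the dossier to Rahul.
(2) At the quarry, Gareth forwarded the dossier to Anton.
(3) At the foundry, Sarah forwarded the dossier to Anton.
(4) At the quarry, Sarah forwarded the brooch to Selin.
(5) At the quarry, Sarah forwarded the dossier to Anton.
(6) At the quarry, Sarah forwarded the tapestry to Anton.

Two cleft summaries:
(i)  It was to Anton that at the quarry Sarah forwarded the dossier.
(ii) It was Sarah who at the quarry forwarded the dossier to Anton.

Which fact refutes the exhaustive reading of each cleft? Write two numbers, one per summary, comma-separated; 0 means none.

Summary (i) focuses "Anton" (the recipient); background Sarah as agent and the dossier as thing and at the quarry as setting. Fact (1) matches that background with recipient = Rahul — refutes (i).
Summary (ii) focuses "Sarah" (the agent); background the dossier as thing and Anton as recipient and at the quarry as setting. Fact (2) matches that background with agent = Gareth — refutes (ii).

1, 2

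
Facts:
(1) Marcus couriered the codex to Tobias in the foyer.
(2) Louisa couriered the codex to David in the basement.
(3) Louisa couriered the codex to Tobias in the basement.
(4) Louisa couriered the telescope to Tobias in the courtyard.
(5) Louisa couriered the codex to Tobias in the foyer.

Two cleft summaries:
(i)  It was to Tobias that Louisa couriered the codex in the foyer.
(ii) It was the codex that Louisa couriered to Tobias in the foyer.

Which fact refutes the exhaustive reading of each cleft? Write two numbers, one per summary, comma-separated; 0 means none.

(i): focus "Tobias". No fact shares Louisa as agent and the codex as thing and in the foyer as setting with a different recipient. 0.
(ii): focus "the codex". No fact shares Louisa as agent and Tobias as recipient and in the foyer as setting with a different thing. 0.

0, 0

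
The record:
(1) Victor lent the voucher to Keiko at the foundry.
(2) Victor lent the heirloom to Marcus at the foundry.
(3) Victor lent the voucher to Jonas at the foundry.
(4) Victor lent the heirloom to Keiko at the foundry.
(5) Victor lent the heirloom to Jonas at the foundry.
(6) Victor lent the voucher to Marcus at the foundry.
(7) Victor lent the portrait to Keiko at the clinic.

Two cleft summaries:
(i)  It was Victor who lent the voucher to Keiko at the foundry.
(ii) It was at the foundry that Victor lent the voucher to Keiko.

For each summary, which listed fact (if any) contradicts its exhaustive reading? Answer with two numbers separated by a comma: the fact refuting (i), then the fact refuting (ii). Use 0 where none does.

0, 0

Summary (i) focuses "Victor" (the agent); background thing = the voucher, recipient = Keiko, setting = at the foundry. No fact matches that background with a different agent, so 0.
Summary (ii) focuses "at the foundry" (the setting); background agent = Victor, thing = the voucher, recipient = Keiko. No fact matches that background with a different setting, so 0.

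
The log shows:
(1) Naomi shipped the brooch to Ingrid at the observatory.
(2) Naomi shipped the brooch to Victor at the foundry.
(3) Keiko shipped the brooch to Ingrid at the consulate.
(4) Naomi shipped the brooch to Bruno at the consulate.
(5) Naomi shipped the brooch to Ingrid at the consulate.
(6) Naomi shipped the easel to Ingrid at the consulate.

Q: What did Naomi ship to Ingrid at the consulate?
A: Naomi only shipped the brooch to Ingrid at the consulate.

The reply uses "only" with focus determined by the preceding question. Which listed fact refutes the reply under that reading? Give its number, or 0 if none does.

6

The question "What did ...?" targets the thing, so in the reply the focus falls on "the brooch".
So "only" ranges over things; the rest (agent = Naomi, recipient = Ingrid, setting = at the consulate) is presupposed.
Fact (6) keeps agent = Naomi, recipient = Ingrid, setting = at the consulate but has thing = the easel; that refutes the reply.
(Fact (4) would refute a reading with focus on the recipient — but that is not what the question asks.)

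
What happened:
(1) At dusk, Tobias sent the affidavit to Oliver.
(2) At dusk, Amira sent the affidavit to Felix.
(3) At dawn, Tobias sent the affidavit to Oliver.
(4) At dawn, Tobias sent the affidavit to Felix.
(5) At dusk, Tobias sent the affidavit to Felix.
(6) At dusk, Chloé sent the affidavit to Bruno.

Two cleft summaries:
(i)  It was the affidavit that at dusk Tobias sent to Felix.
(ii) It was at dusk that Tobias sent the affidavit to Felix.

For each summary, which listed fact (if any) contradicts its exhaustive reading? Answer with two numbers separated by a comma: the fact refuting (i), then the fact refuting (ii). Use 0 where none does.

Summary (i) focuses "the affidavit" (the thing); background agent = Tobias, recipient = Felix, setting = at dusk. No fact matches that background with a different thing, so 0.
Summary (ii) focuses "at dusk" (the setting); background agent = Tobias, thing = the affidavit, recipient = Felix. Fact (4) matches that background with setting = at dawn — refutes (ii).

0, 4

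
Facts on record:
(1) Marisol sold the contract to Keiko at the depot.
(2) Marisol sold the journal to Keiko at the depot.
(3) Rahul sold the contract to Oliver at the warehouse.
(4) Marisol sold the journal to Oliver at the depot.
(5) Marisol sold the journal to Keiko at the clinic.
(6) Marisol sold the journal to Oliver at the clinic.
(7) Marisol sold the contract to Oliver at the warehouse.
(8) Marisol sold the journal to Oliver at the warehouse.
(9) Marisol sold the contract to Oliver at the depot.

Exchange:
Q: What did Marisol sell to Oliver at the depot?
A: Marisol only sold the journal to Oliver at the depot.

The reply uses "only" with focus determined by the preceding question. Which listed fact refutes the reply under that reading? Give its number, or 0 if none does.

9

Answering "What did ...?" puts focus on the thing — here, "the journal".
"Only" then excludes alternative things while the background — Marisol as agent and Oliver as recipient and at the depot as setting — is held fixed.
Fact (9) keeps Marisol as agent and Oliver as recipient and at the depot as setting but has thing = the contract; that refutes the reply.
(Fact (2) would refute a reading with focus on the recipient — but that is not what the question asks.)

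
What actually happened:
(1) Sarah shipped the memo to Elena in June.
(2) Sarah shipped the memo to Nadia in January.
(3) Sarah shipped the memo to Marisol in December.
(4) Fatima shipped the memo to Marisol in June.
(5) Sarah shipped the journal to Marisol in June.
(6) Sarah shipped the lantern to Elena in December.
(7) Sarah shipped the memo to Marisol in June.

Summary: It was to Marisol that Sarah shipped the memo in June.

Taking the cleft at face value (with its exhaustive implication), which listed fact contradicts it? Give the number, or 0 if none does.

The cleft puts "Marisol" in focus and presupposes the open proposition with agent = Sarah, thing = the memo, setting = in June.
The exhaustive reading says no other recipient fits that background.
But fact (1) also has agent = Sarah, thing = the memo, setting = in June, with recipient = Elena — so the exhaustive reading fails.

1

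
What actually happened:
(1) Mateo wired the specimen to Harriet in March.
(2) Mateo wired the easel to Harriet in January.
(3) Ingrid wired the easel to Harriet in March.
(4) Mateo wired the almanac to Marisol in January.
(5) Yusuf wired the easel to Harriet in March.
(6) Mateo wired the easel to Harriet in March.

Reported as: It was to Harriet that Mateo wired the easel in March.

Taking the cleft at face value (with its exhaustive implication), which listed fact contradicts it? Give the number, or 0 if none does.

Focus of the cleft: "Harriet" (the recipient). Presupposed background: agent = Mateo, thing = the easel, setting = in March.
Exhaustivity: Harriet is the only recipient satisfying that background.
No listed fact matches the background with a different recipient. Exhaustivity holds.

0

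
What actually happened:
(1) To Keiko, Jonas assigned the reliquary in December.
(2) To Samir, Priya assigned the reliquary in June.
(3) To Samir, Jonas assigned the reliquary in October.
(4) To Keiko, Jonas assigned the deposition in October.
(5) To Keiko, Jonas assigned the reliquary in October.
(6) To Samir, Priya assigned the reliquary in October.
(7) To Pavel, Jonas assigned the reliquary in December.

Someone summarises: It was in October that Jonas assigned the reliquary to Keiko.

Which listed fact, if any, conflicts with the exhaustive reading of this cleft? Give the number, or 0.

Focus of the cleft: "in October" (the setting). Presupposed background: Jonas as agent and the reliquary as thing and Keiko as recipient.
Exhaustivity: in October is the only setting satisfying that background.
But fact (1) also has Jonas as agent and the reliquary as thing and Keiko as recipient, with setting = in December — so the exhaustive reading fails.

1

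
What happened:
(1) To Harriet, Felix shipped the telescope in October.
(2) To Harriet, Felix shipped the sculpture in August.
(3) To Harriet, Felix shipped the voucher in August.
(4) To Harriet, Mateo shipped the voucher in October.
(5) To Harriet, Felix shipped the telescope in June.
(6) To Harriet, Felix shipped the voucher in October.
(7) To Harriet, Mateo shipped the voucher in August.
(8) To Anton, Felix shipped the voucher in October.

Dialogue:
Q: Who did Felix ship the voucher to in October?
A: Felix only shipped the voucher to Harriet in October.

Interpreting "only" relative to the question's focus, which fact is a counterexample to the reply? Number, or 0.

The question "Who did ... to ...?" targets the recipient, so in the reply the focus falls on "Harriet".
So "only" ranges over recipients; the rest (Felix as agent and the voucher as thing and in October as setting) is presupposed.
Fact (8) shares the background with a different recipient (Anton) — counterexample.
(Fact (3) would refute a reading with focus on the setting — but that is not what the question asks.)

8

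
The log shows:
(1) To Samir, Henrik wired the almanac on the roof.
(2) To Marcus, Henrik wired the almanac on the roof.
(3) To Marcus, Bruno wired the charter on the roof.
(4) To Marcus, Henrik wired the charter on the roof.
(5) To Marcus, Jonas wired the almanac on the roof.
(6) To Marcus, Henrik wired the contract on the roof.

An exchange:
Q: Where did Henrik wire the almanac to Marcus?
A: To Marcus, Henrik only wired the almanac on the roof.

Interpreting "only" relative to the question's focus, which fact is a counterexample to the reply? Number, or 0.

Answering "Where did ...?" puts focus on the setting — here, "on the roof".
So "only" ranges over settings; the rest (agent = Henrik, thing = the almanac, recipient = Marcus) is presupposed.
No fact keeps agent = Henrik, thing = the almanac, recipient = Marcus while changing the setting; every other fact differs on something backgrounded. The reply stands.
(Fact (1) would refute a reading with focus on the recipient — but that is not what the question asks.)

0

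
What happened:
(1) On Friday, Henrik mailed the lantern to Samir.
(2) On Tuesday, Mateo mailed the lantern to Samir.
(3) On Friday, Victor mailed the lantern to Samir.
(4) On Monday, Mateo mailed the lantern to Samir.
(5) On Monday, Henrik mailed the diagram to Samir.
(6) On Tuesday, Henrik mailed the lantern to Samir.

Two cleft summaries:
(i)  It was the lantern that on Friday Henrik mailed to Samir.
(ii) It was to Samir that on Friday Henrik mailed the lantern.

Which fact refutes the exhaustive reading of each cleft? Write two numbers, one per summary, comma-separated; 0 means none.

0, 0

Summary (i) focuses "the lantern" (the thing); background agent = Henrik, recipient = Samir, setting = on Friday. No fact matches that background with a different thing, so 0.
Summary (ii) focuses "Samir" (the recipient); background agent = Henrik, thing = the lantern, setting = on Friday. No fact matches that background with a different recipient, so 0.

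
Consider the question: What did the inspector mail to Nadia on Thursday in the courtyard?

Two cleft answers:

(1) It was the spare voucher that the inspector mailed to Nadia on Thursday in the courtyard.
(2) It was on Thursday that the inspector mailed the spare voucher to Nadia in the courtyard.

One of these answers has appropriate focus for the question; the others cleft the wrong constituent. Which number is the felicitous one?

1

The question word "what" targets the direct object.
Option (1) clefts "the spare voucher" — that matches what the question asks about.
Option (2) clefts "on Thursday" — the time, not what was asked.
So the congruent reply is (1).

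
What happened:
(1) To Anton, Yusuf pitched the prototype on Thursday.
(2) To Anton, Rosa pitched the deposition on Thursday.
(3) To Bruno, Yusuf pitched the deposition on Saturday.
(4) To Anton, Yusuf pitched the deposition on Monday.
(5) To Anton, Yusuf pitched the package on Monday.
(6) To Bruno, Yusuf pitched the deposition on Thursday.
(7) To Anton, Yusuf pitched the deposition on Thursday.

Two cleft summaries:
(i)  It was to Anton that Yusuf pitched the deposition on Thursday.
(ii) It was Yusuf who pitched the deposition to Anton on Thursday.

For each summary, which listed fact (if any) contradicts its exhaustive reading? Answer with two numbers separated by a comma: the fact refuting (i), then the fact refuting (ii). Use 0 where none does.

Summary (i) focuses "Anton" (the recipient); background agent = Yusuf, thing = the deposition, setting = on Thursday. Fact (6) matches that background with recipient = Bruno — refutes (i).
Summary (ii) focuses "Yusuf" (the agent); background thing = the deposition, recipient = Anton, setting = on Thursday. Fact (2) matches that background with agent = Rosa — refutes (ii).

6, 2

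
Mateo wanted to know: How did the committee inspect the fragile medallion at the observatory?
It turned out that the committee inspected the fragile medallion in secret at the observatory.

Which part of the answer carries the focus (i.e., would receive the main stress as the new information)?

in secret

The wh-word "how" asks about the manner.
In the answer, "the committee", "the fragile medallion" and "at the observatory" are given — repeated from the question.
The constituent filling the manner gap is "in secret"; that is the focus and would carry nuclear stress.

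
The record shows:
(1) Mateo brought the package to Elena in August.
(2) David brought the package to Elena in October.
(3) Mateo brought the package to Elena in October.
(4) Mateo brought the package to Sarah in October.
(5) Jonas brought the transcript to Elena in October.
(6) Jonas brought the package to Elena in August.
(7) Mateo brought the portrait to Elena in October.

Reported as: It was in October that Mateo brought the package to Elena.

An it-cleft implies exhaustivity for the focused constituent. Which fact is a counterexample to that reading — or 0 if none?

1

The cleft puts "in October" in focus and presupposes the open proposition with agent = Mateo, thing = the package, recipient = Elena.
The exhaustive reading says no other setting fits that background.
But fact (1) also has agent = Mateo, thing = the package, recipient = Elena, with setting = in August — so the exhaustive reading fails.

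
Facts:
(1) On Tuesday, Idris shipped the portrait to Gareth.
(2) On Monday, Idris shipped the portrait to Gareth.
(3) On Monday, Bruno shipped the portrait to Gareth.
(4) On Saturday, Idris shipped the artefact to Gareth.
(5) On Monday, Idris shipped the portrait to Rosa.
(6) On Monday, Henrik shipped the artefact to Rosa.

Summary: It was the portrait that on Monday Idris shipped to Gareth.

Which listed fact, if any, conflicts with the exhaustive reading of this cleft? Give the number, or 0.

0

Focus of the cleft: "the portrait" (the thing). Presupposed background: same agent, recipient, setting (Idris / Gareth / on Monday).
The exhaustive reading says no other thing fits that background.
Every other fact differs from the presupposition on some backgrounded slot, so none challenges the exhaustivity.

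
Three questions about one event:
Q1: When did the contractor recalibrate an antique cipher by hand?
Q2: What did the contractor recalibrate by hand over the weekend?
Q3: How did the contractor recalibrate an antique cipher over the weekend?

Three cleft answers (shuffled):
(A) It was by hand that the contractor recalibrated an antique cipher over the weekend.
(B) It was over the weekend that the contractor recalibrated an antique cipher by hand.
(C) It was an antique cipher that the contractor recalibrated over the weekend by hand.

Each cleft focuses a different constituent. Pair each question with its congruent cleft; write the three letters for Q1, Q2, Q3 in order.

BCA

Q1 asks about the time; cleft (B) focuses "over the weekend", which is the time — so Q1 → B.
Q2 asks about the direct object; cleft (C) focuses "an antique cipher", which is the direct object — so Q2 → C.
Q3 asks about the manner; cleft (A) focuses "by hand", which is the manner — so Q3 → A.
Mapping: Q1→B, Q2→C, Q3→A.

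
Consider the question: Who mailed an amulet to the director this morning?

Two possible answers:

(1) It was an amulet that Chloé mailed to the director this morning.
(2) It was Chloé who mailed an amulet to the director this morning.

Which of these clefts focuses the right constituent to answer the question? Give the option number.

The question word "who" targets the subject (agent).
Option (1) clefts "an amulet" — the direct object, not what was asked.
Option (2) clefts "Chloé" — that matches what the question asks about.
So the congruent reply is (2).

2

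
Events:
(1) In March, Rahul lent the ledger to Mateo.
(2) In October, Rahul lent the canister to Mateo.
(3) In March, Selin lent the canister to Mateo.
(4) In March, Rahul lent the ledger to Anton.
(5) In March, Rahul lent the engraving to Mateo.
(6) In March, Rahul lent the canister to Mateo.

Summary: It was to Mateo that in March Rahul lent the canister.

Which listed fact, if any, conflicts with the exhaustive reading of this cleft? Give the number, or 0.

Focus of the cleft: "Mateo" (the recipient). Presupposed background: Rahul as agent and the canister as thing and in March as setting.
Exhaustivity: Mateo is the only recipient satisfying that background.
Every other fact differs from the presupposition on some backgrounded slot, so none challenges the exhaustivity.

0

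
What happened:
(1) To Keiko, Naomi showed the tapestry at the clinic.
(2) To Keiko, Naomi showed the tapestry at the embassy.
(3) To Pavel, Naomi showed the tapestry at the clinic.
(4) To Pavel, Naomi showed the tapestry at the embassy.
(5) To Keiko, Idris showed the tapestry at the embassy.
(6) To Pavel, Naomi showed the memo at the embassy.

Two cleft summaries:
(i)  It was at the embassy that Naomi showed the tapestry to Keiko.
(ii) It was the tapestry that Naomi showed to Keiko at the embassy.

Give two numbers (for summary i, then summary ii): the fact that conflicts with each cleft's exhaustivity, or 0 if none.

Summary (i) focuses "at the embassy" (the setting); background Naomi as agent and the tapestry as thing and Keiko as recipient. Fact (1) matches that background with setting = at the clinic — refutes (i).
Summary (ii) focuses "the tapestry" (the thing); background Naomi as agent and Keiko as recipient and at the embassy as setting. No fact matches that background with a different thing, so 0.

1, 0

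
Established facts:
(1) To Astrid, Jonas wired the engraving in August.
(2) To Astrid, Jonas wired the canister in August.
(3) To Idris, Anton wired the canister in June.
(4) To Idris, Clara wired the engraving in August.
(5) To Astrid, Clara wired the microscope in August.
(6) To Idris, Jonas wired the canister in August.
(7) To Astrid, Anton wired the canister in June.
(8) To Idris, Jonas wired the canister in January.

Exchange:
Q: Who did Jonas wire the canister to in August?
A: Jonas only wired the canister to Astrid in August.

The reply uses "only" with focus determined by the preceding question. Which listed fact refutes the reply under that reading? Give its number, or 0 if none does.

The question "Who did ... to ...?" targets the recipient, so in the reply the focus falls on "Astrid".
"Only" then excludes alternative recipients while the background — same agent, thing, setting (Jonas / the canister / in August) — is held fixed.
Fact (6) keeps same agent, thing, setting (Jonas / the canister / in August) but has recipient = Idris; that refutes the reply.
(Fact (1) would refute a reading with focus on the thing — but that is not what the question asks.)

6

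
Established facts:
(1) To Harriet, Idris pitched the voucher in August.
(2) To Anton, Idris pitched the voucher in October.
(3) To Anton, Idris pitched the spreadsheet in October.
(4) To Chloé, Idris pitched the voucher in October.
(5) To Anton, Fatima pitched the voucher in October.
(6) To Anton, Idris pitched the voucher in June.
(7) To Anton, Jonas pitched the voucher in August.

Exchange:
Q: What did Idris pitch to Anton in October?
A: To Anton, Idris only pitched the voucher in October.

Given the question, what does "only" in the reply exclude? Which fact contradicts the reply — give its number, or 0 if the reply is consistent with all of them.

Answering "What did ...?" puts focus on the thing — here, "the voucher".
So "only" ranges over things; the rest (Idris as agent and Anton as recipient and in October as setting) is presupposed.
Fact (3) shares the background with a different thing (the spreadsheet) — counterexample.
(Fact (4) would refute a reading with focus on the recipient — but that is not what the question asks.)

3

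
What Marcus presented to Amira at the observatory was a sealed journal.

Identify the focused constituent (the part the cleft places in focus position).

In a pseudo-cleft "What ... was X", the post-copular constituent X is the focus.
Here the focus is "a sealed journal". The backgrounded (presupposed) material includes "Marcus", "to Amira" and "at the observatory".

a sealed journal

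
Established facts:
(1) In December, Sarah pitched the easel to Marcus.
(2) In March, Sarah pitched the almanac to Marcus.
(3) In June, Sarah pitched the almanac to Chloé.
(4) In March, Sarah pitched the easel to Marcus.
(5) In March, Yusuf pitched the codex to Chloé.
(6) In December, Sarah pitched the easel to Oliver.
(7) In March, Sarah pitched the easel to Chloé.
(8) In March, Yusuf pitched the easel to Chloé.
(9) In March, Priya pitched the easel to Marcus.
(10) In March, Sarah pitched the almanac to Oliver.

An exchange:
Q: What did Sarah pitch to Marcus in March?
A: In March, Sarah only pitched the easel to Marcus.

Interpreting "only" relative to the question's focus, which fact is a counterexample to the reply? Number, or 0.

2

Answering "What did ...?" puts focus on the thing — here, "the easel".
So "only" ranges over things; the rest (Sarah as agent and Marcus as recipient and in March as setting) is presupposed.
Fact (2) shares the background with a different thing (the almanac) — counterexample.
(Fact (1) would refute a reading with focus on the setting — but that is not what the question asks.)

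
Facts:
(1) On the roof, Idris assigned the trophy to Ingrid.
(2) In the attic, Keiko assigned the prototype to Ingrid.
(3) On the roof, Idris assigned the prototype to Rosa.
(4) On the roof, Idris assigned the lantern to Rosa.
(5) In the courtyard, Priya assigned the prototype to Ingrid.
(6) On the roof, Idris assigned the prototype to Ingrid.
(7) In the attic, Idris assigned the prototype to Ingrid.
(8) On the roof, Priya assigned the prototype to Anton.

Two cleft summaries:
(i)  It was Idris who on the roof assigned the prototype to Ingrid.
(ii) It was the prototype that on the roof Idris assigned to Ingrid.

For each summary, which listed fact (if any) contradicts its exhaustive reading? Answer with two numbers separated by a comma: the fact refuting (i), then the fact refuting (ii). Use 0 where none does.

Summary (i) focuses "Idris" (the agent); background same thing, recipient, setting (the prototype / Ingrid / on the roof). No fact matches that background with a different agent, so 0.
Summary (ii) focuses "the prototype" (the thing); background same agent, recipient, setting (Idris / Ingrid / on the roof). Fact (1) matches that background with thing = the trophy — refutes (ii).

0, 1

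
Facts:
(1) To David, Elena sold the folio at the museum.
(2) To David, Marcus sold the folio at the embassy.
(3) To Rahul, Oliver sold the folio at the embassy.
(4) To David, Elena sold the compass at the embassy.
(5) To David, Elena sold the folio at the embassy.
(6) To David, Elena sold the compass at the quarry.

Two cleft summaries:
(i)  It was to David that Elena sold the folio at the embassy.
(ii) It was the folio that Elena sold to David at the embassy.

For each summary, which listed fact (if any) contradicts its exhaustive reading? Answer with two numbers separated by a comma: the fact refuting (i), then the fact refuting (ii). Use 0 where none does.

0, 4

Summary (i) focuses "David" (the recipient); background same agent, thing, setting (Elena / the folio / at the embassy). No fact matches that background with a different recipient, so 0.
Summary (ii) focuses "the folio" (the thing); background same agent, recipient, setting (Elena / David / at the embassy). Fact (4) matches that background with thing = the compass — refutes (ii).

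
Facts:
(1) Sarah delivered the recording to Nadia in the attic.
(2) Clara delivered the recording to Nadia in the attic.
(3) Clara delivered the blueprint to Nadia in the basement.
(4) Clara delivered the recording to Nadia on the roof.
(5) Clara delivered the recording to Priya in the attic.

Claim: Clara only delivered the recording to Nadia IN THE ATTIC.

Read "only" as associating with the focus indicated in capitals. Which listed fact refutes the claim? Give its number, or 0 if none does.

4

The capitals mark "in the attic" as focus. So "only" rules out other settings, with the rest (same agent, thing, recipient (Clara / the recording / Nadia)) as background.
Fact (4) shares the background but differs in setting (on the roof) — a counterexample.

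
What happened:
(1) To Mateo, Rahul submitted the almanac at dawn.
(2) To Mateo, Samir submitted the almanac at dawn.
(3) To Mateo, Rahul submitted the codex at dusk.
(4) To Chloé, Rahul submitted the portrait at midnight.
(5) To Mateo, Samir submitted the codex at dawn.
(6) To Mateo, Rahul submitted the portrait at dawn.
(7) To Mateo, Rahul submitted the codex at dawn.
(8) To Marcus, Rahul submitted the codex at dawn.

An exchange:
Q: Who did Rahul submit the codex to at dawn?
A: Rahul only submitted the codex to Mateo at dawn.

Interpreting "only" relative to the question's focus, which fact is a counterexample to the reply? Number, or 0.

The question "Who did ... to ...?" targets the recipient, so in the reply the focus falls on "Mateo".
So "only" ranges over recipients; the rest (agent = Rahul, thing = the codex, setting = at dawn) is presupposed.
Fact (8) keeps agent = Rahul, thing = the codex, setting = at dawn but has recipient = Marcus; that refutes the reply.
(Fact (3) would refute a reading with focus on the setting — but that is not what the question asks.)

8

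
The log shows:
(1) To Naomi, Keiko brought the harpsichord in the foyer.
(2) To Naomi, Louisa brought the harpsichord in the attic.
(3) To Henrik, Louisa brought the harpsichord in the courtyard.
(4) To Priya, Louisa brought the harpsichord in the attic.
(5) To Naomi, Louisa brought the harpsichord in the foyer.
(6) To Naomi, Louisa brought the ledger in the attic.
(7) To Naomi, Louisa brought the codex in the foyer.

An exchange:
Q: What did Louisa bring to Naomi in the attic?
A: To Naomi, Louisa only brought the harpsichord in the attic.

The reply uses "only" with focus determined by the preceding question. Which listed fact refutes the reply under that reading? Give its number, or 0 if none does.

6

Answering "What did ...?" puts focus on the thing — here, "the harpsichord".
"Only" then excludes alternative things while the background — agent = Louisa, recipient = Naomi, setting = in the attic — is held fixed.
Fact (6) keeps agent = Louisa, recipient = Naomi, setting = in the attic but has thing = the ledger; that refutes the reply.
(Fact (5) would refute a reading with focus on the setting — but that is not what the question asks.)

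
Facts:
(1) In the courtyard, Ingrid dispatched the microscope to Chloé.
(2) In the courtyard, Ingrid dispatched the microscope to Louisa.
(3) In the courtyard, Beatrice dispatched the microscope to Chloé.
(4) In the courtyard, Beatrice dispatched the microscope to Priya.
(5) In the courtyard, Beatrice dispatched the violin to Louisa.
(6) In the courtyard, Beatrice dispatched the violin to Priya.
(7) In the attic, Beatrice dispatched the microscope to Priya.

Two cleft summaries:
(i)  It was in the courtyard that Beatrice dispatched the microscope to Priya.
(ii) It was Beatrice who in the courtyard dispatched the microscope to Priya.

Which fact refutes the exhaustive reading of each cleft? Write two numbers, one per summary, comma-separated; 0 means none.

7, 0

(i): focus "in the courtyard". Looking for agent = Beatrice, thing = the microscope, recipient = Priya with some other setting — fact (7) has in the attic there. Refuted.
(ii): focus "Beatrice". No fact shares thing = the microscope, recipient = Priya, setting = in the courtyard with a different agent. 0.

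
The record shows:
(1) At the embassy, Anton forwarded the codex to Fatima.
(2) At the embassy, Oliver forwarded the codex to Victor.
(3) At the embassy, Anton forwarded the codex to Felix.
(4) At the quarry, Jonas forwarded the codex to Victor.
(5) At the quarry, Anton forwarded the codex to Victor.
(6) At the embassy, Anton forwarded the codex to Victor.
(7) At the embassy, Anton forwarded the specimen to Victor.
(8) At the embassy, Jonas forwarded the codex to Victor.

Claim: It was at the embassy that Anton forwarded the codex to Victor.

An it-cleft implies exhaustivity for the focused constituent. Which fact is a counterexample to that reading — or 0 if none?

5

The cleft puts "at the embassy" in focus and presupposes the open proposition with agent = Anton, thing = the codex, recipient = Victor.
The exhaustive reading says no other setting fits that background.
But fact (5) also has agent = Anton, thing = the codex, recipient = Victor, with setting = at the quarry — so the exhaustive reading fails.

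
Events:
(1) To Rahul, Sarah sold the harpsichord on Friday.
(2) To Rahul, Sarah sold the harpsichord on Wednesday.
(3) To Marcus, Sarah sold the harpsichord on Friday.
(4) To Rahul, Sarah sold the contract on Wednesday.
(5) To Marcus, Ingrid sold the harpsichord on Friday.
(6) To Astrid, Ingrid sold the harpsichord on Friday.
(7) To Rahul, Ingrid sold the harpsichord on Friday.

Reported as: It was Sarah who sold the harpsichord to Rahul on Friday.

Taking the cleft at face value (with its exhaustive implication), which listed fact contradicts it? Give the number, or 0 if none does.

The cleft puts "Sarah" in focus and presupposes the open proposition with thing = the harpsichord, recipient = Rahul, setting = on Friday.
The exhaustive reading says no other agent fits that background.
But fact (7) also has thing = the harpsichord, recipient = Rahul, setting = on Friday, with agent = Ingrid — so the exhaustive reading fails.

7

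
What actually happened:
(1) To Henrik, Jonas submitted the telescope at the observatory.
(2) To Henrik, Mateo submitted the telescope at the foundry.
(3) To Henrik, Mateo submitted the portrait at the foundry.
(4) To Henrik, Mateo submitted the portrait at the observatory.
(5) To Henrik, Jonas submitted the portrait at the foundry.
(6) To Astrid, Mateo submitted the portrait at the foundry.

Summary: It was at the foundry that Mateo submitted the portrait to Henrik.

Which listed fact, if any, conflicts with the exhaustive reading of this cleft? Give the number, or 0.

Focus of the cleft: "at the foundry" (the setting). Presupposed background: agent = Mateo, thing = the portrait, recipient = Henrik.
The exhaustive reading says no other setting fits that background.
But fact (4) also has agent = Mateo, thing = the portrait, recipient = Henrik, with setting = at the observatory — so the exhaustive reading fails.

4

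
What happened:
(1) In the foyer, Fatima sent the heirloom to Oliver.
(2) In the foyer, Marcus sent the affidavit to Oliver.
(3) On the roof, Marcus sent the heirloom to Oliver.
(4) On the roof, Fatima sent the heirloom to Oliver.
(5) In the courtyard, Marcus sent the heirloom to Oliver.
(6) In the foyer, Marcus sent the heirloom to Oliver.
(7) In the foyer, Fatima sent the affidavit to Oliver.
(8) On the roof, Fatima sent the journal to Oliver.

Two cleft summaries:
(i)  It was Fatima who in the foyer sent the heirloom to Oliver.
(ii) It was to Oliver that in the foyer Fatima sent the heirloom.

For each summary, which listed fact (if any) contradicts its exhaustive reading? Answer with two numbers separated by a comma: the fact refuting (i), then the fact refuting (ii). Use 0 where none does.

Summary (i) focuses "Fatima" (the agent); background the heirloom as thing and Oliver as recipient and in the foyer as setting. Fact (6) matches that background with agent = Marcus — refutes (i).
Summary (ii) focuses "Oliver" (the recipient); background Fatima as agent and the heirloom as thing and in the foyer as setting. No fact matches that background with a different recipient, so 0.

6, 0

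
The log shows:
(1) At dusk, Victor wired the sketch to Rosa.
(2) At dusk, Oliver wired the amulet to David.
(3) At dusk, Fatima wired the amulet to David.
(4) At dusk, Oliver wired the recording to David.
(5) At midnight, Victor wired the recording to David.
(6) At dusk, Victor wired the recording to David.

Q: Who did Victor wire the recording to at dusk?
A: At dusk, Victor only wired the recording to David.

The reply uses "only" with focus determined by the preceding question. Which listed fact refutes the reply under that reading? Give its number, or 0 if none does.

Answering "Who did ... to ...?" puts focus on the recipient — here, "David".
So "only" ranges over recipients; the rest (Victor as agent and the recording as thing and at dusk as setting) is presupposed.
No listed fact shares that background with another recipient. Nothing contradicts the reply.
(Fact (5) would refute a reading with focus on the setting — but that is not what the question asks.)

0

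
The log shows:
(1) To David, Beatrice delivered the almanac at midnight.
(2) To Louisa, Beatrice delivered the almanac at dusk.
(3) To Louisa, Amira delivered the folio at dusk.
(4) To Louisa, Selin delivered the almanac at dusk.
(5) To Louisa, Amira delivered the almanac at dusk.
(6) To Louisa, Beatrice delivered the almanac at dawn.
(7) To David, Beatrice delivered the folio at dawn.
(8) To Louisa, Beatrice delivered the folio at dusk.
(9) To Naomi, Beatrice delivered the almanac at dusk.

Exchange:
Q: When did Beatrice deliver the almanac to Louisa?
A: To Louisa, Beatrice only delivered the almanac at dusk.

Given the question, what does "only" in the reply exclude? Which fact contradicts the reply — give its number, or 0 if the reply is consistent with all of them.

Answering "When did ...?" puts focus on the setting — here, "at dusk".
"Only" then excludes alternative settings while the background — agent = Beatrice, thing = the almanac, recipient = Louisa — is held fixed.
Fact (6) shares the background with a different setting (at dawn) — counterexample.
(Fact (9) would refute a reading with focus on the recipient — but that is not what the question asks.)

6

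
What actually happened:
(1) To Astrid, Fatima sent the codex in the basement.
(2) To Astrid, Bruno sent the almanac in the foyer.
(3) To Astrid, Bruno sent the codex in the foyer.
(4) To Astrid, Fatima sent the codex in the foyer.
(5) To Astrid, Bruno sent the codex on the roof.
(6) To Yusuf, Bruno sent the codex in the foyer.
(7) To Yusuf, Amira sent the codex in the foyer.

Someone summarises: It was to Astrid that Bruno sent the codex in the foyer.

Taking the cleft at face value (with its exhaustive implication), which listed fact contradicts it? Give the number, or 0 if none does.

6

The cleft puts "Astrid" in focus and presupposes the open proposition with same agent, thing, setting (Bruno / the codex / in the foyer).
The exhaustive reading says no other recipient fits that background.
But fact (6) also has same agent, thing, setting (Bruno / the codex / in the foyer), with recipient = Yusuf — so the exhaustive reading fails.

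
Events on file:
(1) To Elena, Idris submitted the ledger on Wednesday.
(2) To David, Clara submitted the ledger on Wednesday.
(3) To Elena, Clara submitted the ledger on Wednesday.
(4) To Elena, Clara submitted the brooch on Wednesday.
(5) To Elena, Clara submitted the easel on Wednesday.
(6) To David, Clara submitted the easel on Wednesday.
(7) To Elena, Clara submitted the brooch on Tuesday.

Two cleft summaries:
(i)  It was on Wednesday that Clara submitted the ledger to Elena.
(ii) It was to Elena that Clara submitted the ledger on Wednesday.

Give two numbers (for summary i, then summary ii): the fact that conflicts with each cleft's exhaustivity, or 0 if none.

(i): focus "on Wednesday". No fact shares Clara as agent and the ledger as thing and Elena as recipient with a different setting. 0.
(ii): focus "Elena". Looking for Clara as agent and the ledger as thing and on Wednesday as setting with some other recipient — fact (2) has David there. Refuted.

0, 2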